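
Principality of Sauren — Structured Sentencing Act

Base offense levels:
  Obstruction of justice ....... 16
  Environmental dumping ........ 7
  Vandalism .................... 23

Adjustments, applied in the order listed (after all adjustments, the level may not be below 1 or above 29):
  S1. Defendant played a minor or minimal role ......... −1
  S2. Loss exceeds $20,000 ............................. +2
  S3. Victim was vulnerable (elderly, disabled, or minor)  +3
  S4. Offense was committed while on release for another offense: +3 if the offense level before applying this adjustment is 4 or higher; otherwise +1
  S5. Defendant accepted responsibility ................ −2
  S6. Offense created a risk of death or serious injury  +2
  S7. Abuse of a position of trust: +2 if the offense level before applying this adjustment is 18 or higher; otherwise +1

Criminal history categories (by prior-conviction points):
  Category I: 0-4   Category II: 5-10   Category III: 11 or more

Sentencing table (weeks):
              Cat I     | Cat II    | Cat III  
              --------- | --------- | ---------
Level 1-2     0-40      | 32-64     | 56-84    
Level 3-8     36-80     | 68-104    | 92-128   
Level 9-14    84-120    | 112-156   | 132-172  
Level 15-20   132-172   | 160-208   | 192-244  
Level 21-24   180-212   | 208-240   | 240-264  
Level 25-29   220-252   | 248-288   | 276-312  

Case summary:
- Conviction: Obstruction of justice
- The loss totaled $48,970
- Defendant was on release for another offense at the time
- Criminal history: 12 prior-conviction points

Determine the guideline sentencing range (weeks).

240-264 weeks

Base offense level for obstruction of justice: 16.
S2 applies: 16 + 2 = 18.
S4 applies (level before this adjustment is 18 ≥ 4, so +3): 18 + 3 = 21.
S6 does not apply.
Final offense level: 21.
Criminal history: 12 prior points → Category III (11+).
Level 21 falls in the 21-24 band.
Grid: Level 21-24 × Category III = 240-264 weeks.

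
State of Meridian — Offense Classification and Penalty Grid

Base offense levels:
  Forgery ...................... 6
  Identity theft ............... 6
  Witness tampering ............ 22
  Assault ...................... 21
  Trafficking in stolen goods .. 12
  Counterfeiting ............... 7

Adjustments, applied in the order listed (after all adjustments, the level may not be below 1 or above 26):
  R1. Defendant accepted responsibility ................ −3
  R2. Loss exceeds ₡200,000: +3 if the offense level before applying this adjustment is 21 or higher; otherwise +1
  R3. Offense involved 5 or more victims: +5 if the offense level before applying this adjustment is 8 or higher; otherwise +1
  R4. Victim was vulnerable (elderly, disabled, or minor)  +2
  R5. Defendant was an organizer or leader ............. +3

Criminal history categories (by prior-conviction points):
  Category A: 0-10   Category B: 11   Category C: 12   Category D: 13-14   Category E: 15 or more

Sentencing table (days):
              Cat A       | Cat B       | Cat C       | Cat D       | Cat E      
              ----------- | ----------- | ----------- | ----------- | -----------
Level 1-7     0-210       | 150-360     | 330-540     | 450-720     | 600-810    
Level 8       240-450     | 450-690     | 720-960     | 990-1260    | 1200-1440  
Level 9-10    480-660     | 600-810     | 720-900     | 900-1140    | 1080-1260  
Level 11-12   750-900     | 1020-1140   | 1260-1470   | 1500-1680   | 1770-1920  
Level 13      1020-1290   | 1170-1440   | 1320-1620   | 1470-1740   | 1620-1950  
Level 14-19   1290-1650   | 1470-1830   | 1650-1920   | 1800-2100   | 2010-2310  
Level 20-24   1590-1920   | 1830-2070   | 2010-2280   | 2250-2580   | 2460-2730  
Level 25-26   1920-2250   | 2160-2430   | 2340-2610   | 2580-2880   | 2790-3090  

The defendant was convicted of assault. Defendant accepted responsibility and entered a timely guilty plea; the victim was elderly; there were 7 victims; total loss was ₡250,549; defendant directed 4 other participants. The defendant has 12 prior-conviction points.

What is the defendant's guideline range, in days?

2340-2610 days

Base offense level for assault: 21.
R1 applies: 21 − 3 = 18.
R2 applies (level before this adjustment is 18 < 21, so +1): 18 + 1 = 19.
R3 applies (level before this adjustment is 19 ≥ 8, so +5): 19 + 5 = 24.
R4 applies: 24 + 2 = 26.
R5 applies: 26 + 3 = 29.
Level 29 exceeds the maximum of 26; capped at 26.
Final offense level: 26.
Criminal history: 12 prior points → Category C (12).
Level 26 falls in the 25-26 band.
Grid: Level 25-26 × Category C = 2340-2610 days.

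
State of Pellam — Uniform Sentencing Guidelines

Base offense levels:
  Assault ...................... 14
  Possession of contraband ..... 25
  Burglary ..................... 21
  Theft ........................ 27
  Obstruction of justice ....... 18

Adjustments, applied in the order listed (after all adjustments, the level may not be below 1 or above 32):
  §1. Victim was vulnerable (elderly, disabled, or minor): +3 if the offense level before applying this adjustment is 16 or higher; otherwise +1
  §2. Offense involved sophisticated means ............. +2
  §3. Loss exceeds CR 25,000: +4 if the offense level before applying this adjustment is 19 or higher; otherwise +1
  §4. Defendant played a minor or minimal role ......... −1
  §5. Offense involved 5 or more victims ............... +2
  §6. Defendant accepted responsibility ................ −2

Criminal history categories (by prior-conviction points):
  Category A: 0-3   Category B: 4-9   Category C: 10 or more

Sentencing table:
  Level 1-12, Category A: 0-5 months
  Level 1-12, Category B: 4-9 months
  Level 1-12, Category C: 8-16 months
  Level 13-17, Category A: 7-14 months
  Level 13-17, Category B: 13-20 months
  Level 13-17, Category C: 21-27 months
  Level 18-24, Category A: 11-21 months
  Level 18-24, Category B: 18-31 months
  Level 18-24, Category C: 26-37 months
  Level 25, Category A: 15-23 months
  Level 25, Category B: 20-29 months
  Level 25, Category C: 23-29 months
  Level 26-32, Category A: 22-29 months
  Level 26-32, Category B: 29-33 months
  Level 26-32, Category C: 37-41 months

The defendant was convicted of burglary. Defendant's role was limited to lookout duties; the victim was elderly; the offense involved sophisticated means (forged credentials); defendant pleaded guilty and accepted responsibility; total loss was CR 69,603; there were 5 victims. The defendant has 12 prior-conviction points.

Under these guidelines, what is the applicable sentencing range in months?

37-41 months

Base offense level for burglary: 21.
§1 applies (level before this adjustment is 21 ≥ 16, so +3): 21 + 3 = 24.
§2 applies: 24 + 2 = 26.
§3 applies (level before this adjustment is 26 ≥ 19, so +4): 26 + 4 = 30.
§4 applies: 30 − 1 = 29.
§5 applies: 29 + 2 = 31.
§6 applies: 31 − 2 = 29.
Final offense level: 29.
Criminal history: 12 prior points → Category C (10+).
Level 29 falls in the 26-32 band.
Grid: Level 26-32 × Category C = 37-41 months.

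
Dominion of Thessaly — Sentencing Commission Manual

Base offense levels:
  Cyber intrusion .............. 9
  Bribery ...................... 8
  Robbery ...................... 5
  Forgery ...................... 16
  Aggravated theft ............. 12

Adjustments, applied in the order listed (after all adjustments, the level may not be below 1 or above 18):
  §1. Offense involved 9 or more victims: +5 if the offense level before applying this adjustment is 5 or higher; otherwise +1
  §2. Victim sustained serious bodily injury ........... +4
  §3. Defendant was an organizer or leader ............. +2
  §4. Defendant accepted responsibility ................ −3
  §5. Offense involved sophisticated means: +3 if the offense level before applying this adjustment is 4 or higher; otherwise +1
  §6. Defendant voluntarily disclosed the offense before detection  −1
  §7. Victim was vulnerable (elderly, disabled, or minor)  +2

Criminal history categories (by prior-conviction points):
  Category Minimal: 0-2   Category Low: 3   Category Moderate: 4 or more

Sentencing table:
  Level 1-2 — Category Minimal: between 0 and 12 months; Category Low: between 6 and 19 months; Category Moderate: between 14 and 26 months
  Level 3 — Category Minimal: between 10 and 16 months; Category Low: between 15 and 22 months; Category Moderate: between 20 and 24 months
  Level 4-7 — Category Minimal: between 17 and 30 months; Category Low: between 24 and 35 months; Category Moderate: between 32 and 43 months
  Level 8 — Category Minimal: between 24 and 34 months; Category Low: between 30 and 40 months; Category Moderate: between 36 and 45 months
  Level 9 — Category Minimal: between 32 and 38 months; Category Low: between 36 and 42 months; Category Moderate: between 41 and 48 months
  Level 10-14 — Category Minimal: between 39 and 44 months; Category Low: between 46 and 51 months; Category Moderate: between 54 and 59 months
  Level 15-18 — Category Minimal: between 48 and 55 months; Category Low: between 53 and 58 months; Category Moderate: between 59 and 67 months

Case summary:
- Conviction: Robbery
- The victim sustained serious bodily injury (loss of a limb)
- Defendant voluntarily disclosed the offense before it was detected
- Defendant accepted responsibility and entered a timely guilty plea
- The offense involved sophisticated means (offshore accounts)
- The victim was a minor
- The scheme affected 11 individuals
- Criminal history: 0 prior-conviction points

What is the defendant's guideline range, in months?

Base offense level for robbery: 5.
§1 applies (level before this adjustment is 5 ≥ 5, so +5): 5 + 5 = 10.
§2 applies: 10 + 4 = 14.
§3 does not apply.
§4 applies: 14 − 3 = 11.
§5 applies (level before this adjustment is 11 ≥ 4, so +3): 11 + 3 = 14.
§6 applies: 14 − 1 = 13.
§7 applies: 13 + 2 = 15.
Final offense level: 15.
Criminal history: 0 prior points → Category Minimal (0-2).
Level 15 falls in the 15-18 band.
Grid: Level 15-18 × Category Minimal = 48-55 months.

48-55 months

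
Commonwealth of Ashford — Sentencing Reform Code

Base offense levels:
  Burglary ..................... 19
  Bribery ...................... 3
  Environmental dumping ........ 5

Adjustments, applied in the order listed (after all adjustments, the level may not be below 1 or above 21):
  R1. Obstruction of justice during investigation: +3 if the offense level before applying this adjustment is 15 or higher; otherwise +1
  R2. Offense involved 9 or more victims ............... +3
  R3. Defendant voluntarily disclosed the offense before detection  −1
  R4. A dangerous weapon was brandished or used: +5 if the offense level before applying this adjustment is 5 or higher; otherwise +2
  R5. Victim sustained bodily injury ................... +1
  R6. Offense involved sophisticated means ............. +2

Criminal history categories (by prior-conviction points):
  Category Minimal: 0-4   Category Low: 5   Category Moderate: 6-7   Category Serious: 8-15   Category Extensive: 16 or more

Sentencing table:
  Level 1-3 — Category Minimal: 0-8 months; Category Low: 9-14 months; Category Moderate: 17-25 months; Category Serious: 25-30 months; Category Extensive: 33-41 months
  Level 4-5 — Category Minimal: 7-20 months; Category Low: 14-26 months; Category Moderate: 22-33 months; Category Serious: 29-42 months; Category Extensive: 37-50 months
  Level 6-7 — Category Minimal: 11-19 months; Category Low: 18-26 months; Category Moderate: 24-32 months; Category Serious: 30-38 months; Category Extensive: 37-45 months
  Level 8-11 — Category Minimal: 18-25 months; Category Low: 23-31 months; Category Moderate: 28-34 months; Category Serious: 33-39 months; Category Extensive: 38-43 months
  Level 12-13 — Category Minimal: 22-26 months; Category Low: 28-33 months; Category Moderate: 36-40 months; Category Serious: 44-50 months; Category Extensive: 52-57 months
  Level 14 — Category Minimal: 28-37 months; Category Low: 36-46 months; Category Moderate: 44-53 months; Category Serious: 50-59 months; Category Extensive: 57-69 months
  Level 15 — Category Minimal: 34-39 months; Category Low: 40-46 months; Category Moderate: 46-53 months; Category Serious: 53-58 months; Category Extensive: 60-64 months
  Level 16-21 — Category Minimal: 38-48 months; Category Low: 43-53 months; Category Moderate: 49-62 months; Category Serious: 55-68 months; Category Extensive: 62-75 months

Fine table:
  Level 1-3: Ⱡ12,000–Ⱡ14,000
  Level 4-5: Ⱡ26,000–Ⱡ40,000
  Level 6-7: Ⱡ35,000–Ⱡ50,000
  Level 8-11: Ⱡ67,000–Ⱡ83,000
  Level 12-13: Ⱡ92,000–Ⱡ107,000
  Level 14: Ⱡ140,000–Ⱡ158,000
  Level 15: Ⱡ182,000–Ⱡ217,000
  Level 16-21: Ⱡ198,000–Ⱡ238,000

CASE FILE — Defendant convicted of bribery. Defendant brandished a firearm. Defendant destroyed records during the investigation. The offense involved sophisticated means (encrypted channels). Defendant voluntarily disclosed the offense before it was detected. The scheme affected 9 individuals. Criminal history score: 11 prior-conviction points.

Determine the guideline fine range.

Base offense level for bribery: 3.
R1 applies (level before this adjustment is 3 < 15, so +1): 3 + 1 = 4.
R2 applies: 4 + 3 = 7.
R3 applies: 7 − 1 = 6.
R4 applies (level before this adjustment is 6 ≥ 5, so +5): 6 + 5 = 11.
R6 applies: 11 + 2 = 13.
Final offense level: 13.
Level 13 falls in the 12-13 band.
Fine table: Level 12-13 → Ⱡ92,000–Ⱡ107,000.

Ⱡ92,000–Ⱡ107,000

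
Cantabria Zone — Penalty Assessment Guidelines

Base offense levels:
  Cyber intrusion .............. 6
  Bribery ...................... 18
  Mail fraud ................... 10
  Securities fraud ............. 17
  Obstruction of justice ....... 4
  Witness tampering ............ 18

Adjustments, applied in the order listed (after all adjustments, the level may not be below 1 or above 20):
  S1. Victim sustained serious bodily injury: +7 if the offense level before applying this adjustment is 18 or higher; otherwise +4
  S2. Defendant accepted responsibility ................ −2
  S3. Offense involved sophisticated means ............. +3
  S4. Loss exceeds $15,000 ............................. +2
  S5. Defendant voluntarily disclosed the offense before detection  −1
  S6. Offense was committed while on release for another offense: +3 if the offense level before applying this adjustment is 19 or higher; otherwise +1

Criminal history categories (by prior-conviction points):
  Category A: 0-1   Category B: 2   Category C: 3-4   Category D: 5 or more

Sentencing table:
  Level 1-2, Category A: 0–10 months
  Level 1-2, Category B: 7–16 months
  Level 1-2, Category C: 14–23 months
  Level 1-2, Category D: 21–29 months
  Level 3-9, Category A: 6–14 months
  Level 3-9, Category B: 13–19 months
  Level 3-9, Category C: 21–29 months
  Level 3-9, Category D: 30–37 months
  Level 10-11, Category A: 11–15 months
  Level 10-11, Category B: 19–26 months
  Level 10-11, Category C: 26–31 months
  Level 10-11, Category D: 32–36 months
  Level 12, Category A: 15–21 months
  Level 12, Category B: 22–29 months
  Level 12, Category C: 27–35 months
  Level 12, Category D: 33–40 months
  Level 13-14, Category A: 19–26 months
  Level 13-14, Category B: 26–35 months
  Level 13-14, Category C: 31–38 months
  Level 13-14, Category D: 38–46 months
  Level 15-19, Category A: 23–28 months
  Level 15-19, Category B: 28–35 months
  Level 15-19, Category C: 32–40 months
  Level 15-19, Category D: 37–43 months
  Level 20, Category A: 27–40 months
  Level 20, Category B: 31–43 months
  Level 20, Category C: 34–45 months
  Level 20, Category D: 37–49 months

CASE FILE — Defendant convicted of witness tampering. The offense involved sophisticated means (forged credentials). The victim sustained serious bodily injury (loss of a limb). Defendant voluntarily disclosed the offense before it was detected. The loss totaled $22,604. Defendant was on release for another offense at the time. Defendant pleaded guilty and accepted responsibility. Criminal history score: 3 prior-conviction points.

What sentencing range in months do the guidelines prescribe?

Base offense level for witness tampering: 18.
S1 applies (level before this adjustment is 18 ≥ 18, so +7): 18 + 7 = 25.
S2 applies: 25 − 2 = 23.
S3 applies: 23 + 3 = 26.
S4 applies: 26 + 2 = 28.
S5 applies: 28 − 1 = 27.
S6 applies (level before this adjustment is 27 ≥ 19, so +3): 27 + 3 = 30.
Level 30 exceeds the maximum of 20; capped at 20.
Final offense level: 20.
Criminal history: 3 prior points → Category C (3-4).
Level 20 falls in the 20 band.
Grid: Level 20 × Category C = 34-45 months.

34-45 months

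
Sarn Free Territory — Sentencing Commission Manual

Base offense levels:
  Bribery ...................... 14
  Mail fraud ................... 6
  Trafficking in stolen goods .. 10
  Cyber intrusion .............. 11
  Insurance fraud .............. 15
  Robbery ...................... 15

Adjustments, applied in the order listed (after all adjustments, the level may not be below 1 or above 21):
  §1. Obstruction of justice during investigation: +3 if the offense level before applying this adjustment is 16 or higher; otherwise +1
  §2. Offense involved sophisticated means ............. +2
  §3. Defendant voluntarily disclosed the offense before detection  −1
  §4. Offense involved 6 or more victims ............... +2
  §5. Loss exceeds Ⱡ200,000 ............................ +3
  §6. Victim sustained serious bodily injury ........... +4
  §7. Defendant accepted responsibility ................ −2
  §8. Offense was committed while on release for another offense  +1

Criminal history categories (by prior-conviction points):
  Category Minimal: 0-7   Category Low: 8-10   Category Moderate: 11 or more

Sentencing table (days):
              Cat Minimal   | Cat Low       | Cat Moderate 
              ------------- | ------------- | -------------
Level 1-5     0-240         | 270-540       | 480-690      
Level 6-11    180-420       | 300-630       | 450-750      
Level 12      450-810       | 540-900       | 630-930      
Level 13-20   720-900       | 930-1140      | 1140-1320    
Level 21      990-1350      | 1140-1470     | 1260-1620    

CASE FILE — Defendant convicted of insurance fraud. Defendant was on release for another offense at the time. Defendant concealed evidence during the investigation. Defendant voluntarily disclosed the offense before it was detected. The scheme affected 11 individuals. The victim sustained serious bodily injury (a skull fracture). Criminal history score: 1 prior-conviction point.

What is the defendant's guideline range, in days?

990-1350 days

Base offense level for insurance fraud: 15.
§1 applies (level before this adjustment is 15 < 16, so +1): 15 + 1 = 16.
§2 does not apply.
§3 applies: 16 − 1 = 15.
§4 applies: 15 + 2 = 17.
§5 does not apply.
§6 applies: 17 + 4 = 21.
§7 does not apply.
§8 applies: 21 + 1 = 22.
Level 22 exceeds the maximum of 21; capped at 21.
Final offense level: 21.
Criminal history: 1 prior point → Category Minimal (0-7).
Level 21 falls in the 21 band.
Grid: Level 21 × Category Minimal = 990-1350 days.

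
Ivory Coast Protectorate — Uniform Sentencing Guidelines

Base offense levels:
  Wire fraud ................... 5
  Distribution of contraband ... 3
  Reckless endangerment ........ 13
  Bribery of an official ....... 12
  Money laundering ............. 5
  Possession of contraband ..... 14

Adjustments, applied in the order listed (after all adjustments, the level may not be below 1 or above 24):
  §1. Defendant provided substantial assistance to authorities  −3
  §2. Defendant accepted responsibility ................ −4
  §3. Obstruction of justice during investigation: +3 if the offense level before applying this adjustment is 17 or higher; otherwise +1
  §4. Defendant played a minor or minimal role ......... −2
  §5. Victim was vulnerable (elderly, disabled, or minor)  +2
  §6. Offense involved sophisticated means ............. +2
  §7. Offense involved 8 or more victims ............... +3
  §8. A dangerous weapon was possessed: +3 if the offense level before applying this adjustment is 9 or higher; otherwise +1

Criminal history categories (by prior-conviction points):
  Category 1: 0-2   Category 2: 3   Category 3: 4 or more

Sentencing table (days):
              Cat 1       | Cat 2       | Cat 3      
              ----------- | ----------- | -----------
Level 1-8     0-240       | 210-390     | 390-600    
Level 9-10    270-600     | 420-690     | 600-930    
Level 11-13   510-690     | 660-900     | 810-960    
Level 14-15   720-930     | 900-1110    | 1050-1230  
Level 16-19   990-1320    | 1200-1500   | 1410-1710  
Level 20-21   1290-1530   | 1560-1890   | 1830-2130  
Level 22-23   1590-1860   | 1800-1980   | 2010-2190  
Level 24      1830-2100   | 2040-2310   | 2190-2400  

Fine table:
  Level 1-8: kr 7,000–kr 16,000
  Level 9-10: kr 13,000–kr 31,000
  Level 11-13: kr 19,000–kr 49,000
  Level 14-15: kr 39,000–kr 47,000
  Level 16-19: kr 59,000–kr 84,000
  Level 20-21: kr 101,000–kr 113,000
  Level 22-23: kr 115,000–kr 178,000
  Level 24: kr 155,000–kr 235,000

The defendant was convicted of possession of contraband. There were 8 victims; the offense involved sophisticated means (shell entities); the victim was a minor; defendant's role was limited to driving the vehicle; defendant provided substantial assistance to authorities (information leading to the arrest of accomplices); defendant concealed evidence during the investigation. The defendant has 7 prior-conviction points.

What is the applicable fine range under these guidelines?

kr 59,000–kr 84,000

Base offense level for possession of contraband: 14.
§1 applies: 14 − 3 = 11.
§3 applies (level before this adjustment is 11 < 17, so +1): 11 + 1 = 12.
§4 applies: 12 − 2 = 10.
§5 applies: 10 + 2 = 12.
§6 applies: 12 + 2 = 14.
§7 applies: 14 + 3 = 17.
Final offense level: 17.
Level 17 falls in the 16-19 band.
Fine table: Level 16-19 → kr 59,000–kr 84,000.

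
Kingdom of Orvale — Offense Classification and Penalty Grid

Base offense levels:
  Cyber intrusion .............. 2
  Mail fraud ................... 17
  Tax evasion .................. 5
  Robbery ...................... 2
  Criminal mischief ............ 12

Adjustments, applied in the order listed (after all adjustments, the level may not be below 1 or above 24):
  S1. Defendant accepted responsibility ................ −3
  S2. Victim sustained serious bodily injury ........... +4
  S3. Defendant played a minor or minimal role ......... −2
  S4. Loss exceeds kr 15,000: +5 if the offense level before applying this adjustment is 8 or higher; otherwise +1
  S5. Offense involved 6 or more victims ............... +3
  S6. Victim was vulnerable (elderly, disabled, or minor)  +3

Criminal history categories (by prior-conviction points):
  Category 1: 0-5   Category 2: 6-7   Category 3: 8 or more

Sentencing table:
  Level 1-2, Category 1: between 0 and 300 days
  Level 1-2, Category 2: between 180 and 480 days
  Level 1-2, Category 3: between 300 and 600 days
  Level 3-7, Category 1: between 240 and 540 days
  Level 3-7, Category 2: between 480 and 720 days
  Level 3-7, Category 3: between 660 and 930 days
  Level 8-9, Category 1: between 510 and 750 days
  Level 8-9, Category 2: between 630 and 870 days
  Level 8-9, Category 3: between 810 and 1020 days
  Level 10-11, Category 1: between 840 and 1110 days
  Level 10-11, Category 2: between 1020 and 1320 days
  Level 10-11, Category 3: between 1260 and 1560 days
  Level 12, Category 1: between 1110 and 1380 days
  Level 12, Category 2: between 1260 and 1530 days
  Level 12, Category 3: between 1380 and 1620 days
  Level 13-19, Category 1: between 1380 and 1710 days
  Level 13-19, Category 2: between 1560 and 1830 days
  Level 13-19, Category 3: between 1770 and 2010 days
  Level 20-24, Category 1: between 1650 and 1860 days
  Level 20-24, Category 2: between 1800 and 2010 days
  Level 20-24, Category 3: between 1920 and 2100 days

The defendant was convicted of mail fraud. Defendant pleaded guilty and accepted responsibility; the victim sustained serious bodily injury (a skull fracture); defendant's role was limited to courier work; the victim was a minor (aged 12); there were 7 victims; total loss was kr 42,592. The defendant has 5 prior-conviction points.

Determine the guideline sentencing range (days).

1650-1860 days

Base offense level for mail fraud: 17.
S1 applies: 17 − 3 = 14.
S2 applies: 14 + 4 = 18.
S3 applies: 18 − 2 = 16.
S4 applies (level before this adjustment is 16 ≥ 8, so +5): 16 + 5 = 21.
S5 applies: 21 + 3 = 24.
S6 applies: 24 + 3 = 27.
Level 27 exceeds the maximum of 24; capped at 24.
Final offense level: 24.
Criminal history: 5 prior points → Category 1 (0-5).
Level 24 falls in the 20-24 band.
Grid: Level 20-24 × Category 1 = 1650-1860 days.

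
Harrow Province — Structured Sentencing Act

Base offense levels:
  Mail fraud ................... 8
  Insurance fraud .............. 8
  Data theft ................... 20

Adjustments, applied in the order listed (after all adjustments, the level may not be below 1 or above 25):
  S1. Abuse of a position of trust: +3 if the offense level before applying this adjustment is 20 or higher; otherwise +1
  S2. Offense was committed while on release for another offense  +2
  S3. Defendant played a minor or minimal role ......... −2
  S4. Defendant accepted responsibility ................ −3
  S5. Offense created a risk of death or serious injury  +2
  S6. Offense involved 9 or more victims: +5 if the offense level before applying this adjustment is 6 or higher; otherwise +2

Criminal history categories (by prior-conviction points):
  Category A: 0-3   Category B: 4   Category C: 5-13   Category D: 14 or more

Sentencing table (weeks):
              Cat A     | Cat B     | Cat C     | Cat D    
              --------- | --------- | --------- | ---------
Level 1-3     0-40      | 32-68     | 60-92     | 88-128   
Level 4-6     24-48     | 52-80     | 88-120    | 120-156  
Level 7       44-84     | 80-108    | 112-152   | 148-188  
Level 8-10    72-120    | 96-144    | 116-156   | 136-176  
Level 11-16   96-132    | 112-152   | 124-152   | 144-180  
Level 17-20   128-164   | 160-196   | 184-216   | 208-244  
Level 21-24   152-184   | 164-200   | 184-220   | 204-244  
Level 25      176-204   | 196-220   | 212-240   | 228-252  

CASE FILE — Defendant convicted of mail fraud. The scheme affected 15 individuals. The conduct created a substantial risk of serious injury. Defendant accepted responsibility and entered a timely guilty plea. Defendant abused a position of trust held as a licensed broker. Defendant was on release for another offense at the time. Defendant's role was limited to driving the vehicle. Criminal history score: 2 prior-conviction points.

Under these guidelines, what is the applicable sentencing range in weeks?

Base offense level for mail fraud: 8.
S1 applies (level before this adjustment is 8 < 20, so +1): 8 + 1 = 9.
S2 applies: 9 + 2 = 11.
S3 applies: 11 − 2 = 9.
S4 applies: 9 − 3 = 6.
S5 applies: 6 + 2 = 8.
S6 applies (level before this adjustment is 8 ≥ 6, so +5): 8 + 5 = 13.
Final offense level: 13.
Criminal history: 2 prior points → Category A (0-3).
Level 13 falls in the 11-16 band.
Grid: Level 11-16 × Category A = 96-132 weeks.

96-132 weeks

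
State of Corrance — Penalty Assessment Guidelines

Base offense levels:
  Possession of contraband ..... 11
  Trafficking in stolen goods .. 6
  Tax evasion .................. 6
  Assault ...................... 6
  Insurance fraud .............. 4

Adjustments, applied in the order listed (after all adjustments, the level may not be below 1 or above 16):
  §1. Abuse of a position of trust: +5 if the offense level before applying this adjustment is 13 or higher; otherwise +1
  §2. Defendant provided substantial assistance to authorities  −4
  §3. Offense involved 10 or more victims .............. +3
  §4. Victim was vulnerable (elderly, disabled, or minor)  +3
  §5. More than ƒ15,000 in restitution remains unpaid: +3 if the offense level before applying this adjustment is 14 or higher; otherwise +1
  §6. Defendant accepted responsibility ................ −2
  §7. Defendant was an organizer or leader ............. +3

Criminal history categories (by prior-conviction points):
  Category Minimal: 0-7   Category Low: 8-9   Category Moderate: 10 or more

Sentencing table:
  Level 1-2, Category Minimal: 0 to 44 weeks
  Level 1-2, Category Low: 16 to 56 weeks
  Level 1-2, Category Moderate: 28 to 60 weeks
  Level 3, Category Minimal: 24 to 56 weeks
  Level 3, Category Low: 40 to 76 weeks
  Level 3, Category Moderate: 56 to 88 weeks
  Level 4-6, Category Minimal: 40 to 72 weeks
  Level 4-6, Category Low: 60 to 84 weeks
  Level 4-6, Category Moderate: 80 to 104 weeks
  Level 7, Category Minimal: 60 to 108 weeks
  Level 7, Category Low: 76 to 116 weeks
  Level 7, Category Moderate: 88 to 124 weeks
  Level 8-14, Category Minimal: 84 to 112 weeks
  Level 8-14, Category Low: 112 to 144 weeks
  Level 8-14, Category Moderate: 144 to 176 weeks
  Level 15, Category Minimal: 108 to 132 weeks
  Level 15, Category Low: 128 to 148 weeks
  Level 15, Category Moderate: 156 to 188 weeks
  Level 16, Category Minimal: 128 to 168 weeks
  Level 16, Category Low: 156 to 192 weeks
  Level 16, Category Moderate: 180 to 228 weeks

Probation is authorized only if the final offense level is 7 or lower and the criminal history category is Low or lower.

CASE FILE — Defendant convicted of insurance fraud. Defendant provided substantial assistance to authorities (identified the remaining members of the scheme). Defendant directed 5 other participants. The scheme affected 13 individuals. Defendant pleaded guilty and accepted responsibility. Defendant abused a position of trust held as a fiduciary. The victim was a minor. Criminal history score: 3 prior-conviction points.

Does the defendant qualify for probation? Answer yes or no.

Base offense level for insurance fraud: 4.
§1 applies (level before this adjustment is 4 < 13, so +1): 4 + 1 = 5.
§2 applies: 5 − 4 = 1.
§3 applies: 1 + 3 = 4.
§4 applies: 4 + 3 = 7.
§5 does not apply.
§6 applies: 7 − 2 = 5.
§7 applies: 5 + 3 = 8.
Final offense level: 8.
Criminal history: 3 prior points → Category Minimal (0-7).
Level 8 falls in the 8-14 band.
Grid: Level 8-14 × Category Minimal = 84-112 weeks.
Probation check: level 8 > 7 and category Minimal ≤ Low → not eligible.

No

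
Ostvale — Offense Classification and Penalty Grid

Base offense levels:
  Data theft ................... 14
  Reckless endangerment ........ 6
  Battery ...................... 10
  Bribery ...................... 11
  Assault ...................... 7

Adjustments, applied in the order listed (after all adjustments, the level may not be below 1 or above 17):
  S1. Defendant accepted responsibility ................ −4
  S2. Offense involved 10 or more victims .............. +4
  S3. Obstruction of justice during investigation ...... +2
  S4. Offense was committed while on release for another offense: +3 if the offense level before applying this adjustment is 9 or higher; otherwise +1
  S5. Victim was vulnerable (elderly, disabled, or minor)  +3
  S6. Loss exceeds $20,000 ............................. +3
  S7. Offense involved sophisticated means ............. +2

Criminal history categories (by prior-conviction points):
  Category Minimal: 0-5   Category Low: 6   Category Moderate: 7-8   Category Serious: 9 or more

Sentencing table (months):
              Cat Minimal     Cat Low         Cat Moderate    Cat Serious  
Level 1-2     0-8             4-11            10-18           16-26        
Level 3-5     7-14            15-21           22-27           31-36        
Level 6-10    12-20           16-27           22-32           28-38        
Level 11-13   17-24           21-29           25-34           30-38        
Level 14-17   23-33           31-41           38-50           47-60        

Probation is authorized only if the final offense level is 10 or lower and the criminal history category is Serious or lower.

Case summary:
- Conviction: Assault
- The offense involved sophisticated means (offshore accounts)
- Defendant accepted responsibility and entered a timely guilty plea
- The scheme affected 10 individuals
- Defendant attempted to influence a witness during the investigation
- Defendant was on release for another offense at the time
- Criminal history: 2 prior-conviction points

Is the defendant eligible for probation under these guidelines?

Base offense level for assault: 7.
S1 applies: 7 − 4 = 3.
S2 applies: 3 + 4 = 7.
S3 applies: 7 + 2 = 9.
S4 applies (level before this adjustment is 9 ≥ 9, so +3): 9 + 3 = 12.
S7 applies: 12 + 2 = 14.
Final offense level: 14.
Criminal history: 2 prior points → Category Minimal (0-5).
Level 14 falls in the 14-17 band.
Grid: Level 14-17 × Category Minimal = 23-33 months.
Probation check: level 14 > 10 and category Minimal ≤ Serious → not eligible.

No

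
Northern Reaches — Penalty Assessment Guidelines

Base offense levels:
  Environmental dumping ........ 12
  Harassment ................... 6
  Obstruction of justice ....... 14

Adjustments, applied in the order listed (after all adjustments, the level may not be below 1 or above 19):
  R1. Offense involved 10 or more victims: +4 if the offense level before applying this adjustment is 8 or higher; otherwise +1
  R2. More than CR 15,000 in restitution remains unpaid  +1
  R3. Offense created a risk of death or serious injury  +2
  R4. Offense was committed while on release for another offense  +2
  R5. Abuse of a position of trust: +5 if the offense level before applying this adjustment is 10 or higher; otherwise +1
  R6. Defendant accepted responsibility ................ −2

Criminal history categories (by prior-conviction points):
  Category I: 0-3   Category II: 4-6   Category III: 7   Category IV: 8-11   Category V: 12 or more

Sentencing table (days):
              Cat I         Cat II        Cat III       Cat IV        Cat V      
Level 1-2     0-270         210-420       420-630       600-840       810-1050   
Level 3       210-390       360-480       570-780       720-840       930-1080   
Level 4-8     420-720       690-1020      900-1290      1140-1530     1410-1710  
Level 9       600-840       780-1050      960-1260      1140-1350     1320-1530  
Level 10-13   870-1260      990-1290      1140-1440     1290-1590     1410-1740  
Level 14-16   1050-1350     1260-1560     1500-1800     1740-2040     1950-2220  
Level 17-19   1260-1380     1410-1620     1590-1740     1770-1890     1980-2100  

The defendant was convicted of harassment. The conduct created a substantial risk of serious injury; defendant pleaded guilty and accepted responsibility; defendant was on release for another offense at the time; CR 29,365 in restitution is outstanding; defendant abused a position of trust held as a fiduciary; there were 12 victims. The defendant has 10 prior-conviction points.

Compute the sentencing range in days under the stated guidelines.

1740-2040 days

Base offense level for harassment: 6.
R1 applies (level before this adjustment is 6 < 8, so +1): 6 + 1 = 7.
R2 applies: 7 + 1 = 8.
R3 applies: 8 + 2 = 10.
R4 applies: 10 + 2 = 12.
R5 applies (level before this adjustment is 12 ≥ 10, so +5): 12 + 5 = 17.
R6 applies: 17 − 2 = 15.
Final offense level: 15.
Criminal history: 10 prior points → Category IV (8-11).
Level 15 falls in the 14-16 band.
Grid: Level 14-16 × Category IV = 1740-2040 days.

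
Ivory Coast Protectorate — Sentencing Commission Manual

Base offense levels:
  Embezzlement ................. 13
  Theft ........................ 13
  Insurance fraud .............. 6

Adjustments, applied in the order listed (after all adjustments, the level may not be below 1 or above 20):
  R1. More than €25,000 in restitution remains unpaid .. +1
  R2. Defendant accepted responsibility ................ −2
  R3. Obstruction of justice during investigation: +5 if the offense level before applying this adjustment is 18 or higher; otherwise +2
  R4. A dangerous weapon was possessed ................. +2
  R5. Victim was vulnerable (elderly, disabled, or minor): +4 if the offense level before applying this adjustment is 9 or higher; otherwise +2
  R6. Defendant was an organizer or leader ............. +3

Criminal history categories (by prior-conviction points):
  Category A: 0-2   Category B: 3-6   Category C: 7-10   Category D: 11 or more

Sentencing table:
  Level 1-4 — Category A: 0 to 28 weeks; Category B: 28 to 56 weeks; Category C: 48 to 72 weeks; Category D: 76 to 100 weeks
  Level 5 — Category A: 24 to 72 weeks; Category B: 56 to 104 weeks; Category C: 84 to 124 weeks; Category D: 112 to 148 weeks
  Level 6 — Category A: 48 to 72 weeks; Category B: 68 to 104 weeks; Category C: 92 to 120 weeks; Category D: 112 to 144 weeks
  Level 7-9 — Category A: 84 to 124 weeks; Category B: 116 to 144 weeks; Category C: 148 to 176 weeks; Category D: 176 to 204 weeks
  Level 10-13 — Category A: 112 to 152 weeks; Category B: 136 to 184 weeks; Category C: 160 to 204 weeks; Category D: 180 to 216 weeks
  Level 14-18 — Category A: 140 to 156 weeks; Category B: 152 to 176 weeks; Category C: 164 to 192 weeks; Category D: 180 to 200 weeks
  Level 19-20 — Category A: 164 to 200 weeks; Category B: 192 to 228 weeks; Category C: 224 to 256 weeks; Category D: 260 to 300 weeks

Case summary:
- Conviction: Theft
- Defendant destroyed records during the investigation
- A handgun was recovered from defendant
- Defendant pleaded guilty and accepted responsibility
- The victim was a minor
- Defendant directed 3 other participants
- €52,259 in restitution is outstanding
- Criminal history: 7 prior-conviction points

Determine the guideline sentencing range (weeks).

Base offense level for theft: 13.
R1 applies: 13 + 1 = 14.
R2 applies: 14 − 2 = 12.
R3 applies (level before this adjustment is 12 < 18, so +2): 12 + 2 = 14.
R4 applies: 14 + 2 = 16.
R5 applies (level before this adjustment is 16 ≥ 9, so +4): 16 + 4 = 20.
R6 applies: 20 + 3 = 23.
Level 23 exceeds the maximum of 20; capped at 20.
Final offense level: 20.
Criminal history: 7 prior points → Category C (7-10).
Level 20 falls in the 19-20 band.
Grid: Level 19-20 × Category C = 224-256 weeks.

224-256 weeks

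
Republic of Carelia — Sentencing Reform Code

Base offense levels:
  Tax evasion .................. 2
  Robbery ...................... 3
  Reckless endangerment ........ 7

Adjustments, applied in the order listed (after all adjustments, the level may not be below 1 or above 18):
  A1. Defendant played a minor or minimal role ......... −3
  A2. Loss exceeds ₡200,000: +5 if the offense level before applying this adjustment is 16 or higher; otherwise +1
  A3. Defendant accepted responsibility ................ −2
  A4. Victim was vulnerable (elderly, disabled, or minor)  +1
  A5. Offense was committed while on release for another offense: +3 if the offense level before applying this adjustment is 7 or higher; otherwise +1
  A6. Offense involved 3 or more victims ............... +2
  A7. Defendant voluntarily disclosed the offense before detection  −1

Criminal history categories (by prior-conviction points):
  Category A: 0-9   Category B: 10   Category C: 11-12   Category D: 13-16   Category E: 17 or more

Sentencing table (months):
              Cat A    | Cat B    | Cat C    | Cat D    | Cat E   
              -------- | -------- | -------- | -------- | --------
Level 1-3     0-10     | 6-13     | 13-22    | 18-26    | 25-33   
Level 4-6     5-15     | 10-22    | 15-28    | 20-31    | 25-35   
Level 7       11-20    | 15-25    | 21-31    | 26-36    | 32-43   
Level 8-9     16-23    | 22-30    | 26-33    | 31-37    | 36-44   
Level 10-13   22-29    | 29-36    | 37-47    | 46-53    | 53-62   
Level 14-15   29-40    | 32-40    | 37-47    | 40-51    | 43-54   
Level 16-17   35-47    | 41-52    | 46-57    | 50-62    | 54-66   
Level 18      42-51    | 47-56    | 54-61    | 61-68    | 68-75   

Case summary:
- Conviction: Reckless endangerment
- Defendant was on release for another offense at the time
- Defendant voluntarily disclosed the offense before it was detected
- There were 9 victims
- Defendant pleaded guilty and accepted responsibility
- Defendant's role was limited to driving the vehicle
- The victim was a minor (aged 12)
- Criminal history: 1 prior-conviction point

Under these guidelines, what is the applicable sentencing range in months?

Base offense level for reckless endangerment: 7.
A1 applies: 7 − 3 = 4.
A3 applies: 4 − 2 = 2.
A4 applies: 2 + 1 = 3.
A5 applies (level before this adjustment is 3 < 7, so +1): 3 + 1 = 4.
A6 applies: 4 + 2 = 6.
A7 applies: 6 − 1 = 5.
Final offense level: 5.
Criminal history: 1 prior point → Category A (0-9).
Level 5 falls in the 4-6 band.
Grid: Level 4-6 × Category A = 5-15 months.

5-15 months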